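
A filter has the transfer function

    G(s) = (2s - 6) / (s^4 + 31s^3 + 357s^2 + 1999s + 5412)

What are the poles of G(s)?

s = -4 ± 5j, -11, -12

The poles are the roots of the denominator s^4 + 31s^3 + 357s^2 + 1999s + 5412 = 0.
Trying s = -11: the polynomial evaluates to 0, so (s + 11) is a factor.
Dividing out leaves s^3 + 20s^2 + 137s + 492 = 0.
This factors further as (s^2 + 8s + 41)(s + 12) = 0.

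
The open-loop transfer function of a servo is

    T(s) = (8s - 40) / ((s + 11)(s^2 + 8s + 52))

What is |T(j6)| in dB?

|T(j6)|_dB ≈ -20.1 dB

Substitute s = j6: numerator = -40 + j48, denominator = -112 + j624.
|T(j6)| = |-40 + j48| / |-112 + j624| = 62.482 / 633.97 ≈ 0.09856.
In decibels: 20·log₁₀(0.09856) ≈ -20.1 dB.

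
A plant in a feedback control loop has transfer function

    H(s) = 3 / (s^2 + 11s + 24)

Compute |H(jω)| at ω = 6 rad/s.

Substitute s = j6: numerator = 3, denominator = -12 + j66.
|H(j6)| = |3| / |-12 + j66| = 3 / 67.082 ≈ 0.04472.

|H(j6)| ≈ 0.04472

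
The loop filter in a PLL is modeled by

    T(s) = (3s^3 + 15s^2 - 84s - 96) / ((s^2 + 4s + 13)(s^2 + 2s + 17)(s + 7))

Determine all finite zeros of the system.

s = 4, -1, -8

Set the numerator to zero: 3s^3 + 15s^2 - 84s - 96 = 0, i.e. 3·(s^3 + 5s^2 - 28s - 32) = 0.
Factoring: (s - 4)(s + 1)(s + 8) = 0.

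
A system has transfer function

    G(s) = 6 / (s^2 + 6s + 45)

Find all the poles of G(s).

s = -3 + 6j, -3 - 6j

The poles are the roots of the denominator s^2 + 6s + 45 = 0.
Using the quadratic formula: s = (-6 ± √(-144))/2 = -3 ± 6j.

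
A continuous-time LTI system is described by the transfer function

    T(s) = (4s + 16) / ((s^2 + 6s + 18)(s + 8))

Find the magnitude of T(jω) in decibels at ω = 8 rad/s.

|T(j8)|_dB ≈ -26.5 dB

Substitute s = j8: numerator = 16 + j32, denominator = -752 + j16.
|T(j8)| = |16 + j32| / |-752 + j16| = 35.777 / 752.17 ≈ 0.04757.
In decibels: 20·log₁₀(0.04757) ≈ -26.5 dB.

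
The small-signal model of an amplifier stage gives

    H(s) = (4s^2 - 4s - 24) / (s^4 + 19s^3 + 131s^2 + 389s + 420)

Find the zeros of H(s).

Set the numerator to zero: 4s^2 - 4s - 24 = 0, i.e. 4·(s^2 - s - 6) = 0.
Factoring: (s + 2)(s - 3) = 0.

s = -2, 3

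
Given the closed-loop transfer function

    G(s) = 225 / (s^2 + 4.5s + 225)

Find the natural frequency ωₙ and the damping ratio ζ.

Compare the denominator to the standard form s^2 + 2ζωₙs + ωₙ².
ωₙ² = 225, so ωₙ = 15 rad/s.
2ζωₙ = 4.5, so ζ = 4.5/(2·15) = 0.15.
With ζ = 0.15 the response is underdamped.

ωₙ = 15 rad/s, ζ = 0.15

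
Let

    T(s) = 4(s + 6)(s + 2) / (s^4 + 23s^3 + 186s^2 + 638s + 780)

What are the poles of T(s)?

The poles are the roots of the denominator s^4 + 23s^3 + 186s^2 + 638s + 780 = 0.
Trying s = -10: the polynomial evaluates to 0, so (s + 10) is a factor.
Dividing out leaves s^3 + 13s^2 + 56s + 78 = 0.
This factors further as (s^2 + 10s + 26)(s + 3) = 0.

s = -5 + j, -5 - j, -10, -3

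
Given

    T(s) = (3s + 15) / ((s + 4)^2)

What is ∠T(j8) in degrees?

At s = j8: numerator = 15 + j24, denominator = -48 + j64.
∠T = ∠num − ∠den = 57.995° − (126.87°) = -68.88°.

∠T(j8) ≈ -68.88°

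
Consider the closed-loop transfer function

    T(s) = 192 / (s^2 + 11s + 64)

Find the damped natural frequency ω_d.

Comparing s^2 + 11s + 64 to s^2 + 2ζωₙs + ωₙ²: ωₙ = 8 rad/s and ζ = 11/(2·8) = 0.6875.
ζωₙ = 11/2 = 5.5, so ω_d = ωₙ√(1−ζ²) = √(ωₙ² − (ζωₙ)²) = √(64 − 5.5²) = √33.75 ≈ 5.809 rad/s.

ω_d ≈ 5.809 rad/s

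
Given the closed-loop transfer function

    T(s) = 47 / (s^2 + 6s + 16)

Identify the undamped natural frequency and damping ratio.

ωₙ = 4 rad/s, ζ = 0.75

Compare the denominator to the standard form s^2 + 2ζωₙs + ωₙ².
ωₙ² = 16, so ωₙ = 4 rad/s.
2ζωₙ = 6, so ζ = 6/(2·4) = 0.75.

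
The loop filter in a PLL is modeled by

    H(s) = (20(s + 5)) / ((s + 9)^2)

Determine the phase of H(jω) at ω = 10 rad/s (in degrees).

∠H(j10) ≈ -32.59°

At s = j10: numerator = 100 + j200, denominator = -19 + j180.
∠H = ∠num − ∠den = 63.435° − (96.026°) = -32.59°.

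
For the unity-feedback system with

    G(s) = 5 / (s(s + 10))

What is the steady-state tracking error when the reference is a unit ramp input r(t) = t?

e_ss = 2

G(s) has one pole at the origin.
This is a Type 1 system. Kv = lim_{s→0} s·G(s) = 5/10 = 1/2.
e_ss = 1/Kv = 1/(1/2) = 2.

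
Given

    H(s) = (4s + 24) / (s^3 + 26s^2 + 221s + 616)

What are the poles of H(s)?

The poles are the roots of the denominator s^3 + 26s^2 + 221s + 616 = 0.
Trying s = -7: the polynomial evaluates to 0, so (s + 7) is a factor.
Dividing out leaves s^2 + 19s + 88 = 0.
Factoring the quadratic: (s + 11)(s + 8) = 0.

s = -7, -11, -8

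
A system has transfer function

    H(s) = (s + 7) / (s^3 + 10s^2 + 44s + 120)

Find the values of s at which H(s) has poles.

The poles are the roots of the denominator s^3 + 10s^2 + 44s + 120 = 0.
Trying s = -6: the polynomial evaluates to 0, so (s + 6) is a factor.
Dividing out leaves s^2 + 4s + 20 = 0.
The quadratic formula then gives s = -2 ± 4j.

s = -2 ± 4j, -6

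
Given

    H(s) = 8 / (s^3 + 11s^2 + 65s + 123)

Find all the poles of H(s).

The poles are the roots of the denominator s^3 + 11s^2 + 65s + 123 = 0.
Trying s = -3: the polynomial evaluates to 0, so (s + 3) is a factor.
Dividing out leaves s^2 + 8s + 41 = 0.
The quadratic formula then gives s = -4 ± 5j.

s = -4 + 5j, -4 - 5j, -3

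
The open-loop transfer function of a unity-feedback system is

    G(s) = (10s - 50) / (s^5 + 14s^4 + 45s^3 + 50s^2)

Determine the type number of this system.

Factor s from the denominator: s^5 + 14s^4 + 45s^3 + 50s^2 = s^2·(s^3 + 14s^2 + 45s + 50).
There are 2 poles at the origin, so the system is Type 2.

Type 2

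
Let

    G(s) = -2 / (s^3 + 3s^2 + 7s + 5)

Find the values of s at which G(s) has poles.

The poles are the roots of the denominator s^3 + 3s^2 + 7s + 5 = 0.
Trying s = -1: the polynomial evaluates to 0, so (s + 1) is a factor.
Dividing out leaves s^2 + 2s + 5 = 0.
The quadratic formula then gives s = -1 ± 2j.

s = -1 ± 2j, -1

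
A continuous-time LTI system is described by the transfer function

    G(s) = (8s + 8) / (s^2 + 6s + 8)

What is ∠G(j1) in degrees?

∠G(j1) ≈ 4.399°

At s = j1: numerator = 8 + j8, denominator = 7 + j6.
∠G = ∠num − ∠den = 45° − (40.601°) = 4.399°.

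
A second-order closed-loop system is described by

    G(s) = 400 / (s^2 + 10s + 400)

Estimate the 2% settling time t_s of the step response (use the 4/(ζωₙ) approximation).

t_s ≈ 0.8000 s

Comparing s^2 + 10s + 400 to s^2 + 2ζωₙs + ωₙ²: ωₙ = 20 rad/s and ζ = 10/(2·20) = 0.25.
ζωₙ = 10/2 = 5, so t_s ≈ 4/(ζωₙ) = 4/5 = 0.8000 s.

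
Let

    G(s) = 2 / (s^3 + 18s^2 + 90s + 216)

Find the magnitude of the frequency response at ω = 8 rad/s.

|G(j8)| ≈ 0.002086

Substitute s = j8: numerator = 2, denominator = -936 + j208.
|G(j8)| = |2| / |-936 + j208| = 2 / 958.83 ≈ 0.002086.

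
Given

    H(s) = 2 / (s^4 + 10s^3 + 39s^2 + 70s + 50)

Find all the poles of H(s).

The poles are the roots of the denominator s^4 + 10s^3 + 39s^2 + 70s + 50 = 0.
No real roots exist; factor into two real quadratics: (s^2 + 6s + 10)(s^2 + 4s + 5) = 0.
Each quadratic gives a conjugate pair via the quadratic formula.

s = -3 + j, -3 - j, -2 + j, -2 - j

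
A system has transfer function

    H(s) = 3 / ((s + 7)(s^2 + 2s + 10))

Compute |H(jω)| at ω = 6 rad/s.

Substitute s = j6: numerator = 3, denominator = -254 - j72.
|H(j6)| = |3| / |-254 - j72| = 3 / 264.01 ≈ 0.01136.

|H(j6)| ≈ 0.01136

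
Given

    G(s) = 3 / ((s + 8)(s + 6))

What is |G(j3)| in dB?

|G(j3)|_dB ≈ -25.6 dB

Substitute s = j3: numerator = 3, denominator = 39 + j42.
|G(j3)| = |3| / |39 + j42| = 3 / 57.315 ≈ 0.05234.
In decibels: 20·log₁₀(0.05234) ≈ -25.6 dB.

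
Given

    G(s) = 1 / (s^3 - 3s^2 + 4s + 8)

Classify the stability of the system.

The denominator s^3 - 3s^2 + 4s + 8 factors as (s + 1)(s^2 - 4s + 8), giving poles at s = -1, 2 + 2j, 2 - 2j.
Since the pole(s) at s = 2 ± 2j lie in the right half-plane, the system is unstable.

unstable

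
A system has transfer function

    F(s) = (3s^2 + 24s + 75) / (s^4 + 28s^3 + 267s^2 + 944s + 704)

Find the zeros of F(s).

Set the numerator to zero: 3s^2 + 24s + 75 = 0, i.e. 3·(s^2 + 8s + 25) = 0.
Factoring: (s^2 + 8s + 25) = 0.

s = -4 ± 3j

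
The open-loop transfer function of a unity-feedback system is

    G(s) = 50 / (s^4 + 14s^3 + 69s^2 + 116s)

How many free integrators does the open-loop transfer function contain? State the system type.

Type 1

The denominator has 1 factor of s at the origin (free integrator), so this is a Type 1 system.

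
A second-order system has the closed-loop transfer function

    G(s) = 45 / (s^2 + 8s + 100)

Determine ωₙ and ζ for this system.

ωₙ = 10 rad/s, ζ = 0.4

Compare the denominator to the standard form s^2 + 2ζωₙs + ωₙ².
ωₙ² = 100, so ωₙ = 10 rad/s.
2ζωₙ = 8, so ζ = 8/(2·10) = 0.4.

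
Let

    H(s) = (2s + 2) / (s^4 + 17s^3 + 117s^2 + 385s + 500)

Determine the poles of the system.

The poles are the roots of the denominator s^4 + 17s^3 + 117s^2 + 385s + 500 = 0.
Trying s = -4: the polynomial evaluates to 0, so (s + 4) is a factor.
Dividing out leaves s^3 + 13s^2 + 65s + 125 = 0.
This factors further as (s^2 + 8s + 25)(s + 5) = 0.

s = -4 ± 3j, -4, -5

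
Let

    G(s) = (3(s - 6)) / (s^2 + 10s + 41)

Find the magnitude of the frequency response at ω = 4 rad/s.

Substitute s = j4: numerator = -18 + j12, denominator = 25 + j40.
|G(j4)| = |-18 + j12| / |25 + j40| = 21.633 / 47.170 ≈ 0.4586.

|G(j4)| ≈ 0.4586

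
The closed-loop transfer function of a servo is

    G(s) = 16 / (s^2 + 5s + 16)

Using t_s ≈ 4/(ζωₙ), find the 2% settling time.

t_s ≈ 1.600 s

Comparing s^2 + 5s + 16 to s^2 + 2ζωₙs + ωₙ²: ωₙ = 4 rad/s and ζ = 5/(2·4) = 0.625.
ζωₙ = 5/2 = 2.5, so t_s ≈ 4/(ζωₙ) = 4/2.5 = 1.600 s.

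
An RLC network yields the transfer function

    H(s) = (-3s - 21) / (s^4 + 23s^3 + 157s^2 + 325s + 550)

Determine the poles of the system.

The poles are the roots of the denominator s^4 + 23s^3 + 157s^2 + 325s + 550 = 0.
Trying s = -11: the polynomial evaluates to 0, so (s + 11) is a factor.
Dividing out leaves s^3 + 12s^2 + 25s + 50 = 0.
This factors further as (s^2 + 2s + 5)(s + 10) = 0.

s = -11, -1 + 2j, -1 - 2j, -10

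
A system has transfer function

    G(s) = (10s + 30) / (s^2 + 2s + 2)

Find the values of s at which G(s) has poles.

s = -1 ± j

The poles are the roots of the denominator s^2 + 2s + 2 = 0.
Using the quadratic formula: s = (-2 ± √(-4))/2 = -1 ± 1j.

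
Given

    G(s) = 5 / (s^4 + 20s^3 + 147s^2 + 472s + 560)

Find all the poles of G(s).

s = -4, -7, -4, -5

The poles are the roots of the denominator s^4 + 20s^3 + 147s^2 + 472s + 560 = 0.
Trying s = -4: the polynomial evaluates to 0, so (s + 4) is a factor.
Dividing out leaves s^3 + 16s^2 + 83s + 140 = 0.
This factors further as (s + 7)(s + 4)(s + 5) = 0.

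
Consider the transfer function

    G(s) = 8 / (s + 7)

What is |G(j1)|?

|G(j1)| ≈ 1.131

Substitute s = j1: numerator = 8, denominator = 7 + j1.
|G(j1)| = |8| / |7 + j1| = 8 / 7.0711 ≈ 1.131.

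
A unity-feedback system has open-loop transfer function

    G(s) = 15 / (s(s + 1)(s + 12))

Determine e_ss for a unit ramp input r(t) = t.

e_ss = 0.8000

G(s) has one pole at the origin.
This is a Type 1 system. Kv = lim_{s→0} s·G(s) = 15/12 = 5/4.
e_ss = 1/Kv = 1/(5/4) = 4/5 ≈ 0.8000.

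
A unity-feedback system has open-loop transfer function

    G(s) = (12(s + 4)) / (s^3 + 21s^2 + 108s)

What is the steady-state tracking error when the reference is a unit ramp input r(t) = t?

e_ss = 2.250

G(s) has one pole at the origin.
This is a Type 1 system. Kv = lim_{s→0} s·G(s) = 48/108 = 4/9.
e_ss = 1/Kv = 1/(4/9) = 9/4 ≈ 2.250.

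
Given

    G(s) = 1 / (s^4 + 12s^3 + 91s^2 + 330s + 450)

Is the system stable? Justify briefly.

The denominator s^4 + 12s^3 + 91s^2 + 330s + 450 factors as (s^2 + 6s + 10)(s^2 + 6s + 45), giving poles at s = -3 + j, -3 - j, -3 + 6j, -3 - 6j.
Since all poles lie strictly in the left half-plane, the system is stable.

stable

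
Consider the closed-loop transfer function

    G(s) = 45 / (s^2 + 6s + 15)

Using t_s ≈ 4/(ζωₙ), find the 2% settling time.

t_s ≈ 1.333 s

Comparing s^2 + 6s + 15 to s^2 + 2ζωₙs + ωₙ²: ωₙ = √15 ≈ 3.873 rad/s and ζ = 6/(2·√15) ≈ 0.7746.
ζωₙ = 6/2 = 3, so t_s ≈ 4/(ζωₙ) = 4/3 ≈ 1.333 s.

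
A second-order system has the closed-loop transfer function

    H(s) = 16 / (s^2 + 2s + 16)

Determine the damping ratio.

Compare the denominator to the standard form s^2 + 2ζωₙs + ωₙ².
ωₙ² = 16, so ωₙ = 4 rad/s.
2ζωₙ = 2, so ζ = 2/(2·4) = 0.25.

ζ = 0.25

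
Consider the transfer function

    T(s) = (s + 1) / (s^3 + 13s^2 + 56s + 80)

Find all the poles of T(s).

s = -5, -4, -4

The poles are the roots of the denominator s^3 + 13s^2 + 56s + 80 = 0.
Trying s = -5: the polynomial evaluates to 0, so (s + 5) is a factor.
Dividing out leaves s^2 + 8s + 16 = 0.
Factoring the quadratic: (s + 4)^2 = 0.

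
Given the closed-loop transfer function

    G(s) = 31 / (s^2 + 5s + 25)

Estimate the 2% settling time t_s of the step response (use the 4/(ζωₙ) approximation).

Comparing s^2 + 5s + 25 to s^2 + 2ζωₙs + ωₙ²: ωₙ = 5 rad/s and ζ = 5/(2·5) = 0.5.
ζωₙ = 5/2 = 2.5, so t_s ≈ 4/(ζωₙ) = 4/2.5 = 1.600 s.

t_s ≈ 1.600 s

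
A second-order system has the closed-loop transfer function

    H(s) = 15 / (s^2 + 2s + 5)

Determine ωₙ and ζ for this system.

Compare the denominator to the standard form s^2 + 2ζωₙs + ωₙ².
ωₙ² = 5, so ωₙ = √5 ≈ 2.236 rad/s.
2ζωₙ = 2, so ζ = 2/(2·√5) ≈ 0.4472.

ωₙ ≈ 2.236 rad/s, ζ ≈ 0.4472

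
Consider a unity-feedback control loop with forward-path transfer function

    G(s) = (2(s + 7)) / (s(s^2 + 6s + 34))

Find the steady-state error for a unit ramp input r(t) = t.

G(s) has one pole at the origin.
This is a Type 1 system. Kv = lim_{s→0} s·G(s) = 14/34 = 7/17.
e_ss = 1/Kv = 1/(7/17) = 17/7 ≈ 2.429.

e_ss = 2.429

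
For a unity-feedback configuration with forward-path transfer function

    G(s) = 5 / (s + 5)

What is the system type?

Type 0

The denominator has no factor of s at the origin — no free integrator — so this is a Type 0 system.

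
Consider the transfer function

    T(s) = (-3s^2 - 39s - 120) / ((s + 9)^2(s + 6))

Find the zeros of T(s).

s = -5, -8

Set the numerator to zero: -3s^2 - 39s - 120 = 0, i.e. -3·(s^2 + 13s + 40) = 0.
Factoring: (s + 5)(s + 8) = 0.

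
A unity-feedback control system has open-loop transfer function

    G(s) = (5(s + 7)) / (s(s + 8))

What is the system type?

Type 1

The denominator has 1 factor of s at the origin (free integrator), so this is a Type 1 system.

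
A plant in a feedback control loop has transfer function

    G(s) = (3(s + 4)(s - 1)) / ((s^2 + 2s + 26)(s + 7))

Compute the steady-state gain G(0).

At s = 0 each factor (s + a) contributes a and each (s^2 + bs + c) contributes c.
G(0) = 3·(4) · (-1) / ((26) · (7)) = -12/182 = -6/91.

G(0) = -6/91 ≈ -0.06593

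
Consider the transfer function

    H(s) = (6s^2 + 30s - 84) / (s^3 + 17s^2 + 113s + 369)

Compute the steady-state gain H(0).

H(0) = -28/123 ≈ -0.2276

Set s = 0: H(0) = (-84) / (369) = -28/123.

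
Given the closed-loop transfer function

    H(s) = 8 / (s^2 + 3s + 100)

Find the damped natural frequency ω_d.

Comparing s^2 + 3s + 100 to s^2 + 2ζωₙs + ωₙ²: ωₙ = 10 rad/s and ζ = 3/(2·10) = 0.15.
ζωₙ = 3/2 = 1.5, so ω_d = ωₙ√(1−ζ²) = √(ωₙ² − (ζωₙ)²) = √(100 − 1.5²) = √97.75 ≈ 9.887 rad/s.

ω_d ≈ 9.887 rad/s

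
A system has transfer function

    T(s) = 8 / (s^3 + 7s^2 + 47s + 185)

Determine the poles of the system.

s = -5, -1 ± 6j

The poles are the roots of the denominator s^3 + 7s^2 + 47s + 185 = 0.
Trying s = -5: the polynomial evaluates to 0, so (s + 5) is a factor.
Dividing out leaves s^2 + 2s + 37 = 0.
The quadratic formula then gives s = -1 ± 6j.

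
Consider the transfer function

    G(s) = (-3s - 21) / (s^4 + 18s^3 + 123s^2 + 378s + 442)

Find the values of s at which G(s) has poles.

s = -5 + j, -5 - j, -4 + j, -4 - j

The poles are the roots of the denominator s^4 + 18s^3 + 123s^2 + 378s + 442 = 0.
No real roots exist; factor into two real quadratics: (s^2 + 10s + 26)(s^2 + 8s + 17) = 0.
Each quadratic gives a conjugate pair via the quadratic formula.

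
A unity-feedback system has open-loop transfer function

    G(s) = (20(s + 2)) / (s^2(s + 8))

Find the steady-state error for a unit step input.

e_ss = 0

G(s) has 2 poles at the origin.
This is a Type 2 system; for a step input the steady-state error is zero.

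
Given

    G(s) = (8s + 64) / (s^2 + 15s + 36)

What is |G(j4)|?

Substitute s = j4: numerator = 64 + j32, denominator = 20 + j60.
|G(j4)| = |64 + j32| / |20 + j60| = 71.554 / 63.246 ≈ 1.131.

|G(j4)| ≈ 1.131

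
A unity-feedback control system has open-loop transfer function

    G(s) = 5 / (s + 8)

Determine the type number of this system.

The denominator has no factor of s at the origin — no free integrator — so this is a Type 0 system.

Type 0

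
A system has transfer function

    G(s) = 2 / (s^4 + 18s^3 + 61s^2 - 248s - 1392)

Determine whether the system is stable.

The denominator s^4 + 18s^3 + 61s^2 - 248s - 1392 factors as (s^2 + 10s + 29)(s + 12)(s - 4), giving poles at s = -5 ± 2j, -12, 4.
Since the pole(s) at s = 4 lie in the right half-plane, the system is unstable.

unstable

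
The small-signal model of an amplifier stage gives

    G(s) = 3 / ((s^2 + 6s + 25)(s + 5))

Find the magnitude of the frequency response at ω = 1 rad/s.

Substitute s = j1: numerator = 3, denominator = 114 + j54.
|G(j1)| = |3| / |114 + j54| = 3 / 126.14 ≈ 0.02378.

|G(j1)| ≈ 0.02378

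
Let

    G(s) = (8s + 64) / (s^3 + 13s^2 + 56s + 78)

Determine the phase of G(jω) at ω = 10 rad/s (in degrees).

∠G(j10) ≈ -148.5°

At s = j10: numerator = 64 + j80, denominator = -1222 - j440.
∠G = ∠num − ∠den = 51.340° − (-160.20°) = 211.5°, which wraps to -148.5°.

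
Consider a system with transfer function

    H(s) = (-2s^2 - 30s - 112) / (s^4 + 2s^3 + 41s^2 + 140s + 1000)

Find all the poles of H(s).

The poles are the roots of the denominator s^4 + 2s^3 + 41s^2 + 140s + 1000 = 0.
No real roots exist; factor into two real quadratics: (s^2 + 6s + 25)(s^2 - 4s + 40) = 0.
Each quadratic gives a conjugate pair via the quadratic formula.

s = -3 ± 4j, 2 ± 6j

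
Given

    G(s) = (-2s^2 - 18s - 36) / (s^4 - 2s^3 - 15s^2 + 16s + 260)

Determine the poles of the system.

s = 4 ± 2j, -3 ± 2j

The poles are the roots of the denominator s^4 - 2s^3 - 15s^2 + 16s + 260 = 0.
No real roots exist; factor into two real quadratics: (s^2 - 8s + 20)(s^2 + 6s + 13) = 0.
Each quadratic gives a conjugate pair via the quadratic formula.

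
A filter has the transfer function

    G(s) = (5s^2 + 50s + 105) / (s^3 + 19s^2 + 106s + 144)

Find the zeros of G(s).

Set the numerator to zero: 5s^2 + 50s + 105 = 0, i.e. 5·(s^2 + 10s + 21) = 0.
Factoring: (s + 7)(s + 3) = 0.

s = -7, -3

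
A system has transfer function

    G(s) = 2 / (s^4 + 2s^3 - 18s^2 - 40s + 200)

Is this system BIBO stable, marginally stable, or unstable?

The denominator s^4 + 2s^3 - 18s^2 - 40s + 200 factors as (s^2 + 8s + 20)(s^2 - 6s + 10), giving poles at s = -4 ± 2j, 3 ± j.
Since the pole(s) at s = 3 + j, 3 - j lie in the right half-plane, the system is unstable.

unstable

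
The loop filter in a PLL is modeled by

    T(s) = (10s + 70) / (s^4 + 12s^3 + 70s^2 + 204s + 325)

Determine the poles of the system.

s = -4 ± 3j, -2 ± 3j

The poles are the roots of the denominator s^4 + 12s^3 + 70s^2 + 204s + 325 = 0.
No real roots exist; factor into two real quadratics: (s^2 + 8s + 25)(s^2 + 4s + 13) = 0.
Each quadratic gives a conjugate pair via the quadratic formula.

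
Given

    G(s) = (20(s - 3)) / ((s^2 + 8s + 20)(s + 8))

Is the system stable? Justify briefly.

stable

The poles can be read from the denominator factors: s = -4 + 2j, -4 - 2j, -8.
Since all poles lie strictly in the left half-plane, the system is stable.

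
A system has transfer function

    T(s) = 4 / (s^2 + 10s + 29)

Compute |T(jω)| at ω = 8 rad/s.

|T(j8)| ≈ 0.04581

Substitute s = j8: numerator = 4, denominator = -35 + j80.
|T(j8)| = |4| / |-35 + j80| = 4 / 87.321 ≈ 0.04581.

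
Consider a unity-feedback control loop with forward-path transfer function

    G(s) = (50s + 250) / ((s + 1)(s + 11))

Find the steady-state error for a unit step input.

e_ss = 0.04215

G(s) has no poles at the origin.
This is a Type 0 system. Kp = lim_{s→0} G(s) = 250/11.
e_ss = 1/(1 + Kp) = 1/(1 + 250/11) = 11/261 ≈ 0.04215.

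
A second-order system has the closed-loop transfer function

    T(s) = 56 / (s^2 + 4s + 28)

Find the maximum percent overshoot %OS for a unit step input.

%OS ≈ 27.7%

Comparing s^2 + 4s + 28 to s^2 + 2ζωₙs + ωₙ²: ωₙ = √28 ≈ 5.292 rad/s and ζ = 4/(2·√28) ≈ 0.3780.
%OS = 100·exp(−πζ/√(1−ζ²)) = 100·exp(−π·0.3780/√(1−0.3780²)) ≈ 27.7%.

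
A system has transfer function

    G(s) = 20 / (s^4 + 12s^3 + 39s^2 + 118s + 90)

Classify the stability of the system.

The denominator s^4 + 12s^3 + 39s^2 + 118s + 90 factors as (s^2 + 2s + 10)(s + 9)(s + 1), giving poles at s = -1 + 3j, -1 - 3j, -9, -1.
Since all poles lie strictly in the left half-plane, the system is stable.

stable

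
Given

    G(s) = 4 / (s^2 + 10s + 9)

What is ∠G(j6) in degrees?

∠G(j6) ≈ -114.2°

At s = j6: numerator = 4, denominator = -27 + j60.
∠G = ∠num − ∠den = 0° − (114.23°) = -114.2°.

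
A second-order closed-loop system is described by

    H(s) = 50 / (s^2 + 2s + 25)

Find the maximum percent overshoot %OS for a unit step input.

%OS ≈ 52.7%

Comparing s^2 + 2s + 25 to s^2 + 2ζωₙs + ωₙ²: ωₙ = 5 rad/s and ζ = 2/(2·5) = 0.2.
%OS = 100·exp(−πζ/√(1−ζ²)) = 100·exp(−π·0.2/√(1−0.2²)) ≈ 52.7%.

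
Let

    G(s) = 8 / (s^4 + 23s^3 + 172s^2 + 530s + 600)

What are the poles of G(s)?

s = -3 ± j, -5, -12

The poles are the roots of the denominator s^4 + 23s^3 + 172s^2 + 530s + 600 = 0.
Trying s = -5: the polynomial evaluates to 0, so (s + 5) is a factor.
Dividing out leaves s^3 + 18s^2 + 82s + 120 = 0.
This factors further as (s^2 + 6s + 10)(s + 12) = 0.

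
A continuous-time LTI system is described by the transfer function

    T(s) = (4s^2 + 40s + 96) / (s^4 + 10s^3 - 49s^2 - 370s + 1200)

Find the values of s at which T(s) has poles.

The poles are the roots of the denominator s^4 + 10s^3 - 49s^2 - 370s + 1200 = 0.
Trying s = -8: the polynomial evaluates to 0, so (s + 8) is a factor.
Dividing out leaves s^3 + 2s^2 - 65s + 150 = 0.
This factors further as (s - 3)(s - 5)(s + 10) = 0.

s = -8, 3, 5, -10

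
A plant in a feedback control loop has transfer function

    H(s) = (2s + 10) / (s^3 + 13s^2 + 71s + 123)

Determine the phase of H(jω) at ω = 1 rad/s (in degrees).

∠H(j1) ≈ -21.16°

At s = j1: numerator = 10 + j2, denominator = 110 + j70.
∠H = ∠num − ∠den = 11.310° − (32.471°) = -21.16°.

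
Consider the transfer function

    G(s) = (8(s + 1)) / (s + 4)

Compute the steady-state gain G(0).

At s = 0 each factor (s + a) contributes a and each (s^2 + bs + c) contributes c.
G(0) = 8·(1) / ((4)) = 8/4 = 2.

G(0) = 2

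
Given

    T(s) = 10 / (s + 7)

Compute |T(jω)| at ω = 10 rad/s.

Substitute s = j10: numerator = 10, denominator = 7 + j10.
|T(j10)| = |10| / |7 + j10| = 10 / 12.207 ≈ 0.8192.

|T(j10)| ≈ 0.8192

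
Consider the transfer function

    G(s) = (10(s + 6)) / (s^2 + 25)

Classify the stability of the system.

The denominator s^2 + 25 factors as (s^2 + 25), giving poles at s = 5j, -5j.
Since the simple pole(s) at s = 5j, -5j lie on the jω-axis with none in the right half-plane, the system is marginally stable.

marginally stable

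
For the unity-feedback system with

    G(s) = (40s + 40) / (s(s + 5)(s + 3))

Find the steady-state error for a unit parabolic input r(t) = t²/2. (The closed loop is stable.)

e_ss = ∞

G(s) has one pole at the origin.
This is a Type 1 system; Ka = lim_{s→0} s^2·G(s) = 0, so the steady-state error for a parabola input is infinite.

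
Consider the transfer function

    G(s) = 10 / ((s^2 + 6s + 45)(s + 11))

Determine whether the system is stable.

stable

The poles can be read from the denominator factors: s = -3 ± 6j, -11.
Since all poles lie strictly in the left half-plane, the system is stable.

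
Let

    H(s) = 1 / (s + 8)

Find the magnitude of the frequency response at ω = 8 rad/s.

|H(j8)| ≈ 0.08839

Substitute s = j8: numerator = 1, denominator = 8 + j8.
|H(j8)| = |1| / |8 + j8| = 1 / 11.314 ≈ 0.08839.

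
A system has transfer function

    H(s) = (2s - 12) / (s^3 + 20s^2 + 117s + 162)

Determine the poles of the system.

The poles are the roots of the denominator s^3 + 20s^2 + 117s + 162 = 0.
Trying s = -9: the polynomial evaluates to 0, so (s + 9) is a factor.
Dividing out leaves s^2 + 11s + 18 = 0.
Factoring the quadratic: (s + 2)(s + 9) = 0.

s = -9, -2, -9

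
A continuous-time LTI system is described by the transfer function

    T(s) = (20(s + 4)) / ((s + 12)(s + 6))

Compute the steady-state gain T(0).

At s = 0 each factor (s + a) contributes a and each (s^2 + bs + c) contributes c.
T(0) = 20·(4) / ((12) · (6)) = 80/72 = 10/9.

T(0) = 10/9 ≈ 1.111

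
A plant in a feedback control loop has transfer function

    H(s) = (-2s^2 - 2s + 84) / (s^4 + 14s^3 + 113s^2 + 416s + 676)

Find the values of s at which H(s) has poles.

The poles are the roots of the denominator s^4 + 14s^3 + 113s^2 + 416s + 676 = 0.
No real roots exist; factor into two real quadratics: (s^2 + 8s + 52)(s^2 + 6s + 13) = 0.
Each quadratic gives a conjugate pair via the quadratic formula.

s = -4 + 6j, -4 - 6j, -3 + 2j, -3 - 2j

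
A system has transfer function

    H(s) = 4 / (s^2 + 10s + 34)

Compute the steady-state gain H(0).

Set s = 0: H(0) = (4) / (34) = 2/17.

H(0) = 2/17 ≈ 0.1176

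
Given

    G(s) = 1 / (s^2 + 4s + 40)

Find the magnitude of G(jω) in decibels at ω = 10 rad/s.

|G(j10)|_dB ≈ -37.2 dB

Substitute s = j10: numerator = 1, denominator = -60 + j40.
|G(j10)| = |1| / |-60 + j40| = 1 / 72.111 ≈ 0.01387.
In decibels: 20·log₁₀(0.01387) ≈ -37.2 dB.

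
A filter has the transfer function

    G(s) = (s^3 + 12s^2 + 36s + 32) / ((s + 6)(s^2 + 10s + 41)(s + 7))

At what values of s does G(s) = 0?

Set the numerator to zero: s^3 + 12s^2 + 36s + 32 = 0.
Factoring: (s + 8)(s + 2)^2 = 0.

s = -8, -2, -2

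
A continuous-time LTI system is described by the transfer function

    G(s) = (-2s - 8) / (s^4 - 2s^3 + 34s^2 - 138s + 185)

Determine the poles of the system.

The poles are the roots of the denominator s^4 - 2s^3 + 34s^2 - 138s + 185 = 0.
No real roots exist; factor into two real quadratics: (s^2 - 4s + 5)(s^2 + 2s + 37) = 0.
Each quadratic gives a conjugate pair via the quadratic formula.

s = 2 + j, 2 - j, -1 + 6j, -1 - 6j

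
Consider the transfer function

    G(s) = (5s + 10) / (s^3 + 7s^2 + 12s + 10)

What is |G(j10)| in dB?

Substitute s = j10: numerator = 10 + j50, denominator = -690 - j880.
|G(j10)| = |10 + j50| / |-690 - j880| = 50.990 / 1118.3 ≈ 0.04560.
In decibels: 20·log₁₀(0.04560) ≈ -26.8 dB.

|G(j10)|_dB ≈ -26.8 dB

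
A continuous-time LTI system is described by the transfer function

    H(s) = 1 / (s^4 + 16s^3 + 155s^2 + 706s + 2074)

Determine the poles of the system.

The poles are the roots of the denominator s^4 + 16s^3 + 155s^2 + 706s + 2074 = 0.
No real roots exist; factor into two real quadratics: (s^2 + 6s + 34)(s^2 + 10s + 61) = 0.
Each quadratic gives a conjugate pair via the quadratic formula.

s = -3 + 5j, -3 - 5j, -5 + 6j, -5 - 6j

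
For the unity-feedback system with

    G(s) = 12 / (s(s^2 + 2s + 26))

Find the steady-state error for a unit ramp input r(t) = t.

e_ss = 2.167

G(s) has one pole at the origin.
This is a Type 1 system. Kv = lim_{s→0} s·G(s) = 12/26 = 6/13.
e_ss = 1/Kv = 1/(6/13) = 13/6 ≈ 2.167.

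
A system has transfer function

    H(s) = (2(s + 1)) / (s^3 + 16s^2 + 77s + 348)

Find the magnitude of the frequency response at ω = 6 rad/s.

Substitute s = j6: numerator = 2 + j12, denominator = -228 + j246.
|H(j6)| = |2 + j12| / |-228 + j246| = 12.166 / 335.41 ≈ 0.03627.

|H(j6)| ≈ 0.03627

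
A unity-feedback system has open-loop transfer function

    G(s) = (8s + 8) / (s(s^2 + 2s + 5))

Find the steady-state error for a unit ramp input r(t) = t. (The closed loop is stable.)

G(s) has one pole at the origin.
This is a Type 1 system. Kv = lim_{s→0} s·G(s) = 8/5.
e_ss = 1/Kv = 1/(8/5) = 5/8 ≈ 0.6250.

e_ss = 0.6250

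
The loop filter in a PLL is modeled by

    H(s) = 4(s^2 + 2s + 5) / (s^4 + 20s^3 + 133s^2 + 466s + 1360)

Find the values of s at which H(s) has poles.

s = -1 + 4j, -1 - 4j, -8, -10

The poles are the roots of the denominator s^4 + 20s^3 + 133s^2 + 466s + 1360 = 0.
Trying s = -8: the polynomial evaluates to 0, so (s + 8) is a factor.
Dividing out leaves s^3 + 12s^2 + 37s + 170 = 0.
This factors further as (s^2 + 2s + 17)(s + 10) = 0.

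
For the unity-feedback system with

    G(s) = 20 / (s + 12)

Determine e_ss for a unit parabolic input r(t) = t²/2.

G(s) has no poles at the origin.
This is a Type 0 system; Ka = lim_{s→0} s^2·G(s) = 0, so the steady-state error for a parabola input is infinite.

e_ss = ∞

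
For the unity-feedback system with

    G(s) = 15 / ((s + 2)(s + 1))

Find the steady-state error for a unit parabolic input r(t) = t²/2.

G(s) has no poles at the origin.
This is a Type 0 system; Ka = lim_{s→0} s^2·G(s) = 0, so the steady-state error for a parabola input is infinite.

e_ss = ∞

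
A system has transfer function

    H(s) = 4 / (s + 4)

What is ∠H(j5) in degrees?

∠H(j5) ≈ -51.34°

At s = j5: numerator = 4, denominator = 4 + j5.
∠H = ∠num − ∠den = 0° − (51.340°) = -51.34°.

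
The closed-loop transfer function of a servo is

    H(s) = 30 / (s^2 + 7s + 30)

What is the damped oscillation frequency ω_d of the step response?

ω_d ≈ 4.213 rad/s

Comparing s^2 + 7s + 30 to s^2 + 2ζωₙs + ωₙ²: ωₙ = √30 ≈ 5.477 rad/s and ζ = 7/(2·√30) ≈ 0.6390.
ζωₙ = 7/2 = 3.5, so ω_d = ωₙ√(1−ζ²) = √(ωₙ² − (ζωₙ)²) = √(30 − 3.5²) = √17.75 ≈ 4.213 rad/s.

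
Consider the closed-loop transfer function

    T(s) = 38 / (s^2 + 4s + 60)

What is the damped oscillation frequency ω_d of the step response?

Comparing s^2 + 4s + 60 to s^2 + 2ζωₙs + ωₙ²: ωₙ = √60 ≈ 7.746 rad/s and ζ = 4/(2·√60) ≈ 0.2582.
ζωₙ = 4/2 = 2, so ω_d = ωₙ√(1−ζ²) = √(ωₙ² − (ζωₙ)²) = √(60 − 2²) = √56 ≈ 7.483 rad/s.

ω_d ≈ 7.483 rad/s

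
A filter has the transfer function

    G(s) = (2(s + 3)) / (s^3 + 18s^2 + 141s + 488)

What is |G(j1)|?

Substitute s = j1: numerator = 6 + j2, denominator = 470 + j140.
|G(j1)| = |6 + j2| / |470 + j140| = 6.3246 / 490.41 ≈ 0.01290.

|G(j1)| ≈ 0.01290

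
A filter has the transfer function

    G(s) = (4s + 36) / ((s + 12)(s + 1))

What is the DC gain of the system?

Set s = 0: G(0) = (36) / (12) = 3.

G(0) = 3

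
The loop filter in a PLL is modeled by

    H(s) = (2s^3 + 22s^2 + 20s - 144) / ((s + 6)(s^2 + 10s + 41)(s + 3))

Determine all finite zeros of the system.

Set the numerator to zero: 2s^3 + 22s^2 + 20s - 144 = 0, i.e. 2·(s^3 + 11s^2 + 10s - 72) = 0.
Factoring: (s - 2)(s + 9)(s + 4) = 0.

s = 2, -9, -4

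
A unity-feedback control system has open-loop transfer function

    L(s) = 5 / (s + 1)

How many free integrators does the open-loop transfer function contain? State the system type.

Type 0

The denominator has no factor of s at the origin — no free integrator — so this is a Type 0 system.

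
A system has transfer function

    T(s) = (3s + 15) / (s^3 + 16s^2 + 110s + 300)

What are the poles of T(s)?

s = -5 + 5j, -5 - 5j, -6

The poles are the roots of the denominator s^3 + 16s^2 + 110s + 300 = 0.
Trying s = -6: the polynomial evaluates to 0, so (s + 6) is a factor.
Dividing out leaves s^2 + 10s + 50 = 0.
The quadratic formula then gives s = -5 ± 5j.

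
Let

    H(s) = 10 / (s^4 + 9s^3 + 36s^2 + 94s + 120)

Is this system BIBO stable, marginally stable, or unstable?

stable

The denominator s^4 + 9s^3 + 36s^2 + 94s + 120 factors as (s + 3)(s^2 + 2s + 10)(s + 4), giving poles at s = -3, -1 + 3j, -1 - 3j, -4.
Since all poles lie strictly in the left half-plane, the system is stable.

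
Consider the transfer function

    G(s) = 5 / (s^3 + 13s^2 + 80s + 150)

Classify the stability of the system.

The denominator s^3 + 13s^2 + 80s + 150 factors as (s + 3)(s^2 + 10s + 50), giving poles at s = -3, -5 + 5j, -5 - 5j.
Since all poles lie strictly in the left half-plane, the system is stable.

stable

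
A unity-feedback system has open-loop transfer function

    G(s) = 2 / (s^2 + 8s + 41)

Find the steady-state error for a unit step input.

G(s) has no poles at the origin.
This is a Type 0 system. Kp = lim_{s→0} G(s) = 2/41.
e_ss = 1/(1 + Kp) = 1/(1 + 2/41) = 41/43 ≈ 0.9535.

e_ss = 0.9535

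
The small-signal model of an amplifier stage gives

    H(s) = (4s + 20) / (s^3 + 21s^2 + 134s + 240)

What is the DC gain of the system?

Set s = 0: H(0) = (20) / (240) = 1/12.

H(0) = 1/12 ≈ 0.08333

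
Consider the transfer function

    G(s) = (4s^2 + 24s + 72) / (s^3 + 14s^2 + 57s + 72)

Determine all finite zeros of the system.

Set the numerator to zero: 4s^2 + 24s + 72 = 0, i.e. 4·(s^2 + 6s + 18) = 0.
Factoring: (s^2 + 6s + 18) = 0.

s = -3 + 3j, -3 - 3j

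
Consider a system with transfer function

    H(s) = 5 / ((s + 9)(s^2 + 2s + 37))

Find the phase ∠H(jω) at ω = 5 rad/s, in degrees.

∠H(j5) ≈ -68.86°

At s = j5: numerator = 5, denominator = 58 + j150.
∠H = ∠num − ∠den = 0° − (68.860°) = -68.86°.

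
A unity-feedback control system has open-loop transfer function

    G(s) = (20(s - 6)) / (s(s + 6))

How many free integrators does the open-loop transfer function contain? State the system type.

Type 1

The denominator has 1 factor of s at the origin (free integrator), so this is a Type 1 system.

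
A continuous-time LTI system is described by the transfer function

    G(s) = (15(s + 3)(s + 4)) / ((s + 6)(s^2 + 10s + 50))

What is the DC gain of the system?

G(0) = 3/5 ≈ 0.6000

At s = 0 each factor (s + a) contributes a and each (s^2 + bs + c) contributes c.
G(0) = 15·(3) · (4) / ((6) · (50)) = 180/300 = 3/5.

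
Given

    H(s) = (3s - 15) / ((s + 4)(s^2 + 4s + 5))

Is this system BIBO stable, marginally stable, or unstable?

The poles can be read from the denominator factors: s = -4, -2 + j, -2 - j.
Since all poles lie strictly in the left half-plane, the system is stable.

stable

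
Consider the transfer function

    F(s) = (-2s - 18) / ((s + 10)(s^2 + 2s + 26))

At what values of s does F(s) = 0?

Set the numerator to zero: -2s - 18 = 0, i.e. -2·(s + 9) = 0.
So s = -9.

s = -9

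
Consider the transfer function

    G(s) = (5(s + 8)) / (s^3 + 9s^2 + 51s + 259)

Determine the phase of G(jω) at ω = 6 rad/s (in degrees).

∠G(j6) ≈ -88.97°

At s = j6: numerator = 40 + j30, denominator = -65 + j90.
∠G = ∠num − ∠den = 36.870° − (125.84°) = -88.97°.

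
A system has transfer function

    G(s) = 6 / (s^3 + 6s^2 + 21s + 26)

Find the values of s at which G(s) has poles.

s = -2 + 3j, -2 - 3j, -2

The poles are the roots of the denominator s^3 + 6s^2 + 21s + 26 = 0.
Trying s = -2: the polynomial evaluates to 0, so (s + 2) is a factor.
Dividing out leaves s^2 + 4s + 13 = 0.
The quadratic formula then gives s = -2 ± 3j.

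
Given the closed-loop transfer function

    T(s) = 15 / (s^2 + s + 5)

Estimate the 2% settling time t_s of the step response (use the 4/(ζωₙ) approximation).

t_s ≈ 8 s

Comparing s^2 + s + 5 to s^2 + 2ζωₙs + ωₙ²: ωₙ = √5 ≈ 2.236 rad/s and ζ = 1/(2·√5) ≈ 0.2236.
ζωₙ = 1/2 = 0.5, so t_s ≈ 4/(ζωₙ) = 4/0.5 = 8 s.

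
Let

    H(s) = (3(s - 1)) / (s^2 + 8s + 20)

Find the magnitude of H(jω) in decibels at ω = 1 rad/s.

Substitute s = j1: numerator = -3 + j3, denominator = 19 + j8.
|H(j1)| = |-3 + j3| / |19 + j8| = 4.2426 / 20.616 ≈ 0.2058.
In decibels: 20·log₁₀(0.2058) ≈ -13.7 dB.

|H(j1)|_dB ≈ -13.7 dB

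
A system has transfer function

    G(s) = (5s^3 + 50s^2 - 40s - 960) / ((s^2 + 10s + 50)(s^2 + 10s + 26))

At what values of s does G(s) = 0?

s = -8, 4, -6

Set the numerator to zero: 5s^3 + 50s^2 - 40s - 960 = 0, i.e. 5·(s^3 + 10s^2 - 8s - 192) = 0.
Factoring: (s + 8)(s - 4)(s + 6) = 0.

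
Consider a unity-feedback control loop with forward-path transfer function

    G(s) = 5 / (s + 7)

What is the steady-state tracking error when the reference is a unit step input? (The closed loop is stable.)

G(s) has no poles at the origin.
This is a Type 0 system. Kp = lim_{s→0} G(s) = 5/7.
e_ss = 1/(1 + Kp) = 1/(1 + 5/7) = 7/12 ≈ 0.5833.

e_ss = 0.5833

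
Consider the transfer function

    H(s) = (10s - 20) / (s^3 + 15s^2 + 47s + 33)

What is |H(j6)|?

Substitute s = j6: numerator = -20 + j60, denominator = -507 + j66.
|H(j6)| = |-20 + j60| / |-507 + j66| = 63.246 / 511.28 ≈ 0.1237.

|H(j6)| ≈ 0.1237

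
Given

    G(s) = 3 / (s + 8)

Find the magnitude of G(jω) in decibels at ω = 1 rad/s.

Substitute s = j1: numerator = 3, denominator = 8 + j1.
|G(j1)| = |3| / |8 + j1| = 3 / 8.0623 ≈ 0.3721.
In decibels: 20·log₁₀(0.3721) ≈ -8.59 dB.

|G(j1)|_dB ≈ -8.59 dB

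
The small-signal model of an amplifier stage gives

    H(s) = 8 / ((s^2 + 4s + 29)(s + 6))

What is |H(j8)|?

Substitute s = j8: numerator = 8, denominator = -466 - j88.
|H(j8)| = |8| / |-466 - j88| = 8 / 474.24 ≈ 0.01687.

|H(j8)| ≈ 0.01687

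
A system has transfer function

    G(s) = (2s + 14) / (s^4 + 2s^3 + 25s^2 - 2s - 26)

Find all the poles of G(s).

The poles are the roots of the denominator s^4 + 2s^3 + 25s^2 - 2s - 26 = 0.
Trying s = -1: the polynomial evaluates to 0, so (s + 1) is a factor.
Dividing out leaves s^3 + s^2 + 24s - 26 = 0.
This factors further as (s^2 + 2s + 26)(s - 1) = 0.

s = -1 + 5j, -1 - 5j, -1, 1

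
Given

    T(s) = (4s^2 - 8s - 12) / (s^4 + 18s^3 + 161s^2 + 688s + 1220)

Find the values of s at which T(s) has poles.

The poles are the roots of the denominator s^4 + 18s^3 + 161s^2 + 688s + 1220 = 0.
No real roots exist; factor into two real quadratics: (s^2 + 8s + 20)(s^2 + 10s + 61) = 0.
Each quadratic gives a conjugate pair via the quadratic formula.

s = -4 + 2j, -4 - 2j, -5 + 6j, -5 - 6j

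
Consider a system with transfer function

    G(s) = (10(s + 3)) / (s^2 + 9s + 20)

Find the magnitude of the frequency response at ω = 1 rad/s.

Substitute s = j1: numerator = 30 + j10, denominator = 19 + j9.
|G(j1)| = |30 + j10| / |19 + j9| = 31.623 / 21.024 ≈ 1.504.

|G(j1)| ≈ 1.504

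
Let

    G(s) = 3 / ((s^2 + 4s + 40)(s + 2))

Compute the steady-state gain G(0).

G(0) = 3/80 ≈ 0.03750

Set s = 0: G(0) = (3) / (80) = 3/80.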